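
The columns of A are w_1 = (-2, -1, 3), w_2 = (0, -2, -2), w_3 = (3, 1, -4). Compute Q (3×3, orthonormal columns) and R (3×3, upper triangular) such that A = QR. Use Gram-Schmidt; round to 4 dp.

w_1 = (-2, -1, 3); ‖w_1‖ = 3.7417, so q_1 = (-0.5345, -0.2673, 0.8018).
q_1·w_2 = (-0.5345)·0 + (-0.2673)·(-2) + 0.8018·(-2) = -1.0690.
u_2 = w_2 + 1.0690·q_1 = (-0.5714, -2.2857, -1.1429).
‖u_2‖ = 2.6186, so q_2 = (-0.2182, -0.8729, -0.4364).
q_1·w_3 = (-0.5345)·3 + (-0.2673)·1 + 0.8018·(-4) = -5.0780; q_2·w_3 = (-0.2182)·3 + (-0.8729)·1 + (-0.4364)·(-4) = 0.2182.
u_3 = w_3 + 5.0780·q_1 − 0.2182·q_2 = (0.3333, -0.1667, 0.1667).
‖u_3‖ = 0.4082, so q_3 = (0.8165, -0.4082, 0.4082).

Q = [[-0.5345, -0.2182, 0.8165], [-0.2673, -0.8729, -0.4082], [0.8018, -0.4364, 0.4082]], R = [[3.7417, -1.0690, -5.0780], [0.0000, 2.6186, 0.2182], [0.0000, 0.0000, 0.4082]]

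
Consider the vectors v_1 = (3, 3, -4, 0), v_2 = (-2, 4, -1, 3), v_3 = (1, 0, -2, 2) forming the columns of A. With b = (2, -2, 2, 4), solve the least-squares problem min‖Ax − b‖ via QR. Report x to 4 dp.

x = (-0.7257, -0.1563, 1.6578)

v_1 = (3, 3, -4, 0); ‖v_1‖ = 5.8310, so e_1 = (0.5145, 0.5145, -0.6860, 0.0000).
e_1·v_2 = 0.5145·(-2) + 0.5145·4 + (-0.6860)·(-1) + 0.0000·3 = 1.7150.
u_2 = v_2 − 1.7150·e_1 = (-2.8824, 3.1176, 0.1765, 3.0000).
‖u_2‖ = 5.2018, so e_2 = (-0.5541, 0.5993, 0.0339, 0.5767).
e_1·v_3 = 0.5145·1 + 0.5145·0 + (-0.6860)·(-2) + 0.0000·2 = 1.8865; e_2·v_3 = (-0.5541)·1 + 0.5993·0 + 0.0339·(-2) + 0.5767·2 = 0.5315.
u_3 = v_3 − 1.8865·e_1 − 0.5315·e_2 = (0.3239, -1.2891, -0.7239, 1.6935).
‖u_3‖ = 2.2713, so e_3 = (0.1426, -0.5676, -0.3187, 0.7456).
Qᵀb = (-1.3720, 0.0678, 3.7654).
Back-substitute: x_3 = 3.7654/2.2713 = 1.6578.
x_2 = (0.0678 − 0.5315·1.6578)/5.2018 = -0.1563.
x_1 = (-1.3720 − 1.7150·(-0.1563) − 1.8865·1.6578)/5.8310 = -0.7257.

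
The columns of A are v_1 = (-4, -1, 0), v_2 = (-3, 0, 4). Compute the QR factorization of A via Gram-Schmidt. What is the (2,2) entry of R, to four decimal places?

r_{22} = 4.0656

v_1 = (-4, -1, 0); ‖v_1‖ = 4.1231, so q_1 = (-0.9701, -0.2425, 0.0000).
q_1·v_2 = (-0.9701)·(-3) + (-0.2425)·0 + 0.0000·4 = 2.9104.
u_2 = v_2 − 2.9104·q_1 = (-0.1765, 0.7059, 4.0000).
r_{22} = ‖u_2‖ = 4.0656.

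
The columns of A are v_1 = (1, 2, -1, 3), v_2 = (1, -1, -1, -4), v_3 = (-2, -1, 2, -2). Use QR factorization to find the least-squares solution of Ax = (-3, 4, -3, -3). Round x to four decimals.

e_1 = v_1/‖v_1‖ = (1, 2, -1, 3)/3.8730 = (0.2582, 0.5164, -0.2582, 0.7746).
r_{12} = e_1·v_2 = -3.0984.
u_2 = v_2 + 3.0984·e_1 = (1.8000, 0.6000, -1.8000, -1.6000).
‖u_2‖ = 3.0659, so e_2 = (0.5871, 0.1957, -0.5871, -0.5219).
r_{13} = e_1·v_3 = -3.0984; r_{23} = e_2·v_3 = -1.5004.
u_3 = v_3 + 3.0984·e_1 + 1.5004·e_2 = (-0.3191, 0.8936, 0.3191, -0.3830).
‖u_3‖ = 1.0719, so e_3 = (-0.2977, 0.8337, 0.2977, -0.3573).
Qᵀb = (-0.2582, 2.3484, 4.4066).
Back-substitute: x_3 = 4.4066/1.0719 = 4.1111.
x_2 = (2.3484 + 1.5004·4.1111)/3.0659 = 2.7778.
x_1 = (-0.2582 + 3.0984·2.7778 + 3.0984·4.1111)/3.8730 = 5.4444.

x = (5.4444, 2.7778, 4.1111)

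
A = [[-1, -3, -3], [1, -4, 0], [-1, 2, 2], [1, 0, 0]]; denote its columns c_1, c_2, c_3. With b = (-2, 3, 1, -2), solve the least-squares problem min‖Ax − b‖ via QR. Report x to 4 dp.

x = (-0.5526, -0.8882, 1.5461)

c_1 = (-1, 1, -1, 1); ‖c_1‖ = 2.0000, so e_1 = (-0.5000, 0.5000, -0.5000, 0.5000).
e_1·c_2 = (-0.5000)·(-3) + 0.5000·(-4) + (-0.5000)·2 + 0.5000·0 = -1.5000.
u_2 = c_2 + 1.5000·e_1 = (-3.7500, -3.2500, 1.2500, 0.7500).
‖u_2‖ = 5.1720, so e_2 = (-0.7251, -0.6284, 0.2417, 0.1450).
e_1·c_3 = (-0.5000)·(-3) + 0.5000·0 + (-0.5000)·2 + 0.5000·0 = 0.5000; e_2·c_3 = (-0.7251)·(-3) + (-0.6284)·0 + 0.2417·2 + 0.1450·0 = 2.6585.
u_3 = c_3 − 0.5000·e_1 − 2.6585·e_2 = (-0.8224, 1.4206, 1.6075, -0.6355).
‖u_3‖ = 2.3837, so e_3 = (-0.3450, 0.5959, 0.6743, -0.2666).
Qᵀb = (1.0000, -0.4834, 3.6854).
Back-substitute: x_3 = 3.6854/2.3837 = 1.5461.
x_2 = (-0.4834 − 2.6585·1.5461)/5.1720 = -0.8882.
x_1 = (1.0000 + 1.5000·(-0.8882) − 0.5000·1.5461)/2.0000 = -0.5526.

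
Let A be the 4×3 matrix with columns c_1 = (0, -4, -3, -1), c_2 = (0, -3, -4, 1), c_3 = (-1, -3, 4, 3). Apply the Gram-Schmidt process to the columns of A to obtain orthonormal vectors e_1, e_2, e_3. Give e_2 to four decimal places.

c_1 = (0, -4, -3, -1); ‖c_1‖ = 5.0990, so e_1 = (0.0000, -0.7845, -0.5883, -0.1961).
e_1·c_2 = 0.0000·0 + (-0.7845)·(-3) + (-0.5883)·(-4) + (-0.1961)·1 = 4.5107.
u_2 = c_2 − 4.5107·e_1 = (0.0000, 0.5385, -1.3462, 1.8846).
‖u_2‖ = 2.3778, so e_2 = (0.0000, 0.2265, -0.5661, 0.7926).

e_2 = (0.0000, 0.2265, -0.5661, 0.7926)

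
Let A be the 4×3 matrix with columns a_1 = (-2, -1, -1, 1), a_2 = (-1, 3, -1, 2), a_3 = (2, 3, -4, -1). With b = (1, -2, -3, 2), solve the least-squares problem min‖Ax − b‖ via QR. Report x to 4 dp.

a_1 = (-2, -1, -1, 1); ‖a_1‖ = 2.6458, so e_1 = (-0.7559, -0.3780, -0.3780, 0.3780).
e_1·a_2 = (-0.7559)·(-1) + (-0.3780)·3 + (-0.3780)·(-1) + 0.3780·2 = 0.7559.
u_2 = a_2 − 0.7559·e_1 = (-0.4286, 3.2857, -0.7143, 1.7143).
‖u_2‖ = 3.7985, so e_2 = (-0.1128, 0.8650, -0.1880, 0.4513).
e_1·a_3 = (-0.7559)·2 + (-0.3780)·3 + (-0.3780)·(-4) + 0.3780·(-1) = -1.5119; e_2·a_3 = (-0.1128)·2 + 0.8650·3 + (-0.1880)·(-4) + 0.4513·(-1) = 2.6702.
u_3 = a_3 + 1.5119·e_1 − 2.6702·e_2 = (1.1584, 0.1188, -4.0693, -1.6337).
‖u_3‖ = 4.5370, so e_3 = (0.2553, 0.0262, -0.8969, -0.3601).
Qᵀb = (1.8898, -0.3761, 2.1736).
Back-substitute: x_3 = 2.1736/4.5370 = 0.4791.
x_2 = (-0.3761 − 2.6702·0.4791)/3.7985 = -0.4358.
x_1 = (1.8898 − 0.7559·(-0.4358) + 1.5119·0.4791)/2.6458 = 1.1126.

x = (1.1126, -0.4358, 0.4791)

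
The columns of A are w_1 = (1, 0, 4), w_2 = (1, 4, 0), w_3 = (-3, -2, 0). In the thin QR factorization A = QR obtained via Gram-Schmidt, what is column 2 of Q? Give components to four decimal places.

w_1 = (1, 0, 4); ‖w_1‖ = 4.1231, so e_1 = (0.2425, 0.0000, 0.9701).
e_1·w_2 = 0.2425·1 + 0.0000·4 + 0.9701·0 = 0.2425.
u_2 = w_2 − 0.2425·e_1 = (0.9412, 4.0000, -0.2353).
‖u_2‖ = 4.1160, so e_2 = (0.2287, 0.9718, -0.0572).

e_2 = (0.2287, 0.9718, -0.0572)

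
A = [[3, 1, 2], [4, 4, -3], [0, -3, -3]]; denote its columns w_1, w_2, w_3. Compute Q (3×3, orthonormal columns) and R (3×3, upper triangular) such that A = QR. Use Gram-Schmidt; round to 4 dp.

e_1 = w_1/‖w_1‖ = (3, 4, 0)/5.0000 = (0.6000, 0.8000, 0.0000).
r_{12} = e_1·w_2 = 3.8000.
u_2 = w_2 − 3.8000·e_1 = (-1.2800, 0.9600, -3.0000).
‖u_2‖ = 3.4000, so e_2 = (-0.3765, 0.2824, -0.8824).
r_{13} = e_1·w_3 = -1.2000; r_{23} = e_2·w_3 = 1.0471.
u_3 = w_3 + 1.2000·e_1 − 1.0471·e_2 = (3.1142, -2.3356, -2.0761).
‖u_3‖ = 4.4118, so e_3 = (0.7059, -0.5294, -0.4706).

Q = [[0.6000, -0.3765, 0.7059], [0.8000, 0.2824, -0.5294], [0.0000, -0.8824, -0.4706]], R = [[5.0000, 3.8000, -1.2000], [0.0000, 3.4000, 1.0471], [0.0000, 0.0000, 4.4118]]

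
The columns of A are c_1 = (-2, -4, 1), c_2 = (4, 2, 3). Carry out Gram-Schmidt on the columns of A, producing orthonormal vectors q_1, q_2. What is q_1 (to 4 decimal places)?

q_1 = (-0.4364, -0.8729, 0.2182)

q_1 = c_1/‖c_1‖ = (-2, -4, 1)/4.5826 = (-0.4364, -0.8729, 0.2182).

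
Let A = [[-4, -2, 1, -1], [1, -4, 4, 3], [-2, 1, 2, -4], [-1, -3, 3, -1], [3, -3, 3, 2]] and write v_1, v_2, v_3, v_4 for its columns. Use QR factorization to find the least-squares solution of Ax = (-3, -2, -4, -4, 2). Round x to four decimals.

v_1 = (-4, 1, -2, -1, 3); ‖v_1‖ = 5.5678, so q_1 = (-0.7184, 0.1796, -0.3592, -0.1796, 0.5388).
q_1·v_2 = (-0.7184)·(-2) + 0.1796·(-4) + (-0.3592)·1 + (-0.1796)·(-3) + 0.5388·(-3) = -0.7184.
u_2 = v_2 + 0.7184·q_1 = (-2.5161, -3.8710, 0.7419, -3.1290, -2.6129).
‖u_2‖ = 6.2035, so q_2 = (-0.4056, -0.6240, 0.1196, -0.5044, -0.4212).
q_1·v_3 = (-0.7184)·1 + 0.1796·4 + (-0.3592)·2 + (-0.1796)·3 + 0.5388·3 = 0.3592; q_2·v_3 = (-0.4056)·1 + (-0.6240)·4 + 0.1196·2 + (-0.5044)·3 + (-0.4212)·3 = -5.4391.
u_3 = v_3 − 0.3592·q_1 + 5.4391·q_2 = (-0.9480, 0.5415, 2.7795, 0.3210, 0.5155).
‖u_3‖ = 3.0474, so q_3 = (-0.3111, 0.1777, 0.9121, 0.1053, 0.1692).
q_1·v_4 = (-0.7184)·(-1) + 0.1796·3 + (-0.3592)·(-4) + (-0.1796)·(-1) + 0.5388·2 = 3.9513; q_2·v_4 = (-0.4056)·(-1) + (-0.6240)·3 + 0.1196·(-4) + (-0.5044)·(-1) + (-0.4212)·2 = -2.2828; q_3·v_4 = (-0.3111)·(-1) + 0.1777·3 + 0.9121·(-4) + 0.1053·(-1) + 0.1692·2 = -2.5713.
u_4 = v_4 − 3.9513·q_1 + 2.2828·q_2 + 2.5713·q_3 = (0.1129, 1.3228, 0.0376, -1.1709, -0.6556).
‖u_4‖ = 1.8880, so q_4 = (0.0598, 0.7006, 0.0199, -0.6202, -0.3472).
Qᵀb = (5.0289, 3.1616, -3.1536, 0.1258).
Back-substitute: x_4 = 0.1258/1.8880 = 0.0666.
x_3 = (-3.1536 + 2.5713·0.0666)/3.0474 = -0.9786.
x_2 = (3.1616 + 5.4391·(-0.9786) + 2.2828·0.0666)/6.2035 = -0.3239.
x_1 = (5.0289 + 0.7184·(-0.3239) − 0.3592·(-0.9786) − 3.9513·0.0666)/5.5678 = 0.8773.

x = (0.8773, -0.3239, -0.9786, 0.0666)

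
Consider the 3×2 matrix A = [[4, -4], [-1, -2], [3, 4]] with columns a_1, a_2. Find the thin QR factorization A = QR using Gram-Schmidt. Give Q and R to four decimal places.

a_1 = (4, -1, 3); ‖a_1‖ = 5.0990, so e_1 = (0.7845, -0.1961, 0.5883).
e_1·a_2 = 0.7845·(-4) + (-0.1961)·(-2) + 0.5883·4 = -0.3922.
u_2 = a_2 + 0.3922·e_1 = (-3.6923, -2.0769, 4.2308).
‖u_2‖ = 5.9872, so e_2 = (-0.6167, -0.3469, 0.7066).

Q = [[0.7845, -0.6167], [-0.1961, -0.3469], [0.5883, 0.7066]], R = [[5.0990, -0.3922], [0.0000, 5.9872]]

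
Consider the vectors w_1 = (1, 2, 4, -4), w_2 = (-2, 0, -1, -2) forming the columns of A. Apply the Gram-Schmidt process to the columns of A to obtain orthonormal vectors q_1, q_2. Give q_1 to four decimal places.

q_1 = (0.1644, 0.3288, 0.6576, -0.6576)

w_1 = (1, 2, 4, -4); ‖w_1‖ = 6.0828, so q_1 = (0.1644, 0.3288, 0.6576, -0.6576).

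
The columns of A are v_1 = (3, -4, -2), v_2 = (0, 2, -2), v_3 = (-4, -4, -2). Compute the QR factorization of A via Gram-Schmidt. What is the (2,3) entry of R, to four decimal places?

r_{23} = -1.0613

v_1 = (3, -4, -2); ‖v_1‖ = 5.3852, so e_1 = (0.5571, -0.7428, -0.3714).
e_1·v_2 = 0.5571·0 + (-0.7428)·2 + (-0.3714)·(-2) = -0.7428.
u_2 = v_2 + 0.7428·e_1 = (0.4138, 1.4483, -2.2759).
‖u_2‖ = 2.7292, so e_2 = (0.1516, 0.5307, -0.8339).
r_{23} = e_2·v_3 = -1.0613.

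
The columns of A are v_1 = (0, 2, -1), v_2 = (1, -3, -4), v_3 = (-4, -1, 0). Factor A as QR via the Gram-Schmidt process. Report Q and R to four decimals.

v_1 = (0, 2, -1); ‖v_1‖ = 2.2361, so q_1 = (0.0000, 0.8944, -0.4472).
q_1·v_2 = 0.0000·1 + 0.8944·(-3) + (-0.4472)·(-4) = -0.8944.
u_2 = v_2 + 0.8944·q_1 = (1.0000, -2.2000, -4.4000).
‖u_2‖ = 5.0200, so q_2 = (0.1992, -0.4383, -0.8765).
q_1·v_3 = 0.0000·(-4) + 0.8944·(-1) + (-0.4472)·0 = -0.8944; q_2·v_3 = 0.1992·(-4) + (-0.4383)·(-1) + (-0.8765)·0 = -0.3586.
u_3 = v_3 + 0.8944·q_1 + 0.3586·q_2 = (-3.9286, -0.3571, -0.7143).
‖u_3‖ = 4.0089, so q_3 = (-0.9800, -0.0891, -0.1782).

Q = [[0.0000, 0.1992, -0.9800], [0.8944, -0.4383, -0.0891], [-0.4472, -0.8765, -0.1782]], R = [[2.2361, -0.8944, -0.8944], [0.0000, 5.0200, -0.3586], [0.0000, 0.0000, 4.0089]]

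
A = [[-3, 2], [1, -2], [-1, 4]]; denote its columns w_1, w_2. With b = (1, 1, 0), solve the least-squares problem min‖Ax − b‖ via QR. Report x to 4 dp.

w_1 = (-3, 1, -1); ‖w_1‖ = 3.3166, so e_1 = (-0.9045, 0.3015, -0.3015).
e_1·w_2 = (-0.9045)·2 + 0.3015·(-2) + (-0.3015)·4 = -3.6181.
u_2 = w_2 + 3.6181·e_1 = (-1.2727, -0.9091, 2.9091).
‖u_2‖ = 3.3029, so e_2 = (-0.3853, -0.2752, 0.8808).
Qᵀb = (-0.6030, -0.6606).
Back-substitute: x_2 = -0.6606/3.3029 = -0.2000.
x_1 = (-0.6030 + 3.6181·(-0.2000))/3.3166 = -0.4000.

x = (-0.4000, -0.2000)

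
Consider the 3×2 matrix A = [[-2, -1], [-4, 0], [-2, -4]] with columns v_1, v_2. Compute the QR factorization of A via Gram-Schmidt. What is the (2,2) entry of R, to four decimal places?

q_1 = v_1/‖v_1‖ = (-2, -4, -2)/4.8990 = (-0.4082, -0.8165, -0.4082).
r_{12} = q_1·v_2 = 2.0412.
u_2 = v_2 − 2.0412·q_1 = (-0.1667, 1.6667, -3.1667).
r_{22} = ‖u_2‖ = 3.5824.

r_{22} = 3.5824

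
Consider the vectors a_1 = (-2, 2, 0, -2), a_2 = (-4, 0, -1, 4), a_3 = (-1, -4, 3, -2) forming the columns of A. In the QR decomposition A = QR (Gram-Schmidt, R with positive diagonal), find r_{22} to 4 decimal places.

r_{22} = 5.7446

e_1 = a_1/‖a_1‖ = (-2, 2, 0, -2)/3.4641 = (-0.5774, 0.5774, 0.0000, -0.5774).
r_{12} = e_1·a_2 = 0.0000.
u_2 = a_2 + 0.0000·e_1 = (-4.0000, 0.0000, -1.0000, 4.0000).
r_{22} = ‖u_2‖ = 5.7446.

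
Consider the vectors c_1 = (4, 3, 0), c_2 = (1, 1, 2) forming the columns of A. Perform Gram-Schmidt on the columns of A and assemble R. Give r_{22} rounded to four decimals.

c_1 = (4, 3, 0); ‖c_1‖ = 5.0000, so q_1 = (0.8000, 0.6000, 0.0000).
q_1·c_2 = 0.8000·1 + 0.6000·1 + 0.0000·2 = 1.4000.
u_2 = c_2 − 1.4000·q_1 = (-0.1200, 0.1600, 2.0000).
r_{22} = ‖u_2‖ = 2.0100.

r_{22} = 2.0100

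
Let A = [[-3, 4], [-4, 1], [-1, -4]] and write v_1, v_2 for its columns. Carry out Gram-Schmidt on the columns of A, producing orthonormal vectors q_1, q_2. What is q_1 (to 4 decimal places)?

q_1 = (-0.5883, -0.7845, -0.1961)

v_1 = (-3, -4, -1); ‖v_1‖ = 5.0990, so q_1 = (-0.5883, -0.7845, -0.1961).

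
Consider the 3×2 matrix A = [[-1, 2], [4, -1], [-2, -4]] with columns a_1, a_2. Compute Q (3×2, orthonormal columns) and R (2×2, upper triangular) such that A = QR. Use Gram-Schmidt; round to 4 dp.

e_1 = a_1/‖a_1‖ = (-1, 4, -2)/4.5826 = (-0.2182, 0.8729, -0.4364).
r_{12} = e_1·a_2 = 0.4364.
u_2 = a_2 − 0.4364·e_1 = (2.0952, -1.3810, -3.8095).
‖u_2‖ = 4.5617, so e_2 = (0.4593, -0.3027, -0.8351).

Q = [[-0.2182, 0.4593], [0.8729, -0.3027], [-0.4364, -0.8351]], R = [[4.5826, 0.4364], [0.0000, 4.5617]]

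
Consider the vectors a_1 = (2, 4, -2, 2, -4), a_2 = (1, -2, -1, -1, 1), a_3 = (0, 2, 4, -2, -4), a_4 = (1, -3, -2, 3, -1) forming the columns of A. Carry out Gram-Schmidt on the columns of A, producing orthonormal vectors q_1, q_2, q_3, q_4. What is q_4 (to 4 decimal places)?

q_4 = (-0.0607, -0.6381, 0.1655, 0.5976, -0.4524)

a_1 = (2, 4, -2, 2, -4); ‖a_1‖ = 6.6332, so q_1 = (0.3015, 0.6030, -0.3015, 0.3015, -0.6030).
q_1·a_2 = 0.3015·1 + 0.6030·(-2) + (-0.3015)·(-1) + 0.3015·(-1) + (-0.6030)·1 = -1.5076.
u_2 = a_2 + 1.5076·q_1 = (1.4545, -1.0909, -1.4545, -0.5455, 0.0909).
‖u_2‖ = 2.3932, so q_2 = (0.6078, -0.4558, -0.6078, -0.2279, 0.0380).
q_1·a_3 = 0.3015·0 + 0.6030·2 + (-0.3015)·4 + 0.3015·(-2) + (-0.6030)·(-4) = 1.8091; q_2·a_3 = 0.6078·0 + (-0.4558)·2 + (-0.6078)·4 + (-0.2279)·(-2) + 0.0380·(-4) = -3.0389.
u_3 = a_3 − 1.8091·q_1 + 3.0389·q_2 = (1.3016, -0.4762, 2.6984, -3.2381, -2.7937).
‖u_3‖ = 5.2433, so q_3 = (0.2482, -0.0908, 0.5146, -0.6176, -0.5328).
q_1·a_4 = 0.3015·1 + 0.6030·(-3) + (-0.3015)·(-2) + 0.3015·3 + (-0.6030)·(-1) = 0.6030; q_2·a_4 = 0.6078·1 + (-0.4558)·(-3) + (-0.6078)·(-2) + (-0.2279)·3 + 0.0380·(-1) = 2.4691; q_3·a_4 = 0.2482·1 + (-0.0908)·(-3) + 0.5146·(-2) + (-0.6176)·3 + (-0.5328)·(-1) = -1.8285.
u_4 = a_4 − 0.6030·q_1 − 2.4691·q_2 + 1.8285·q_3 = (-0.2286, -2.4042, 0.6236, 2.2517, -1.7044).
‖u_4‖ = 3.7678, so q_4 = (-0.0607, -0.6381, 0.1655, 0.5976, -0.4524).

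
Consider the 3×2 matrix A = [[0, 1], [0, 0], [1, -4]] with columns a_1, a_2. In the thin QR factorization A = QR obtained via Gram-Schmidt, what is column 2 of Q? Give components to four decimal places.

q_1 = a_1/‖a_1‖ = (0, 0, 1)/1.0000 = (0.0000, 0.0000, 1.0000).
r_{12} = q_1·a_2 = -4.0000.
u_2 = a_2 + 4.0000·q_1 = (1.0000, 0.0000, 0.0000).
‖u_2‖ = 1.0000, so q_2 = (1.0000, 0.0000, 0.0000).

q_2 = (1.0000, 0.0000, 0.0000)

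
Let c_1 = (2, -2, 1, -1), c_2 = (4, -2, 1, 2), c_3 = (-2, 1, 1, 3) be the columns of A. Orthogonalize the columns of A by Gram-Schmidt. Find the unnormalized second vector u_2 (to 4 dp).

c_1 = (2, -2, 1, -1); ‖c_1‖ = 3.1623, so q_1 = (0.6325, -0.6325, 0.3162, -0.3162).
q_1·c_2 = 0.6325·4 + (-0.6325)·(-2) + 0.3162·1 + (-0.3162)·2 = 3.4785.
u_2 = c_2 − 3.4785·q_1 = (1.8000, 0.2000, -0.1000, 3.1000).

u_2 = (1.8000, 0.2000, -0.1000, 3.1000)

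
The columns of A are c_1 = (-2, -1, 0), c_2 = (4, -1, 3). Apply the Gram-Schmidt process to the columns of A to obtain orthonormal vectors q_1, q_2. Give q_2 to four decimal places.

q_2 = (0.2981, -0.5963, 0.7454)

c_1 = (-2, -1, 0); ‖c_1‖ = 2.2361, so q_1 = (-0.8944, -0.4472, 0.0000).
q_1·c_2 = (-0.8944)·4 + (-0.4472)·(-1) + 0.0000·3 = -3.1305.
u_2 = c_2 + 3.1305·q_1 = (1.2000, -2.4000, 3.0000).
‖u_2‖ = 4.0249, so q_2 = (0.2981, -0.5963, 0.7454).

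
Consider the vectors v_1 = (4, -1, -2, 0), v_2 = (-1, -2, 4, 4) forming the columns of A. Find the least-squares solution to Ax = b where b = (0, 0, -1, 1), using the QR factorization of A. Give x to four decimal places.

x = (0.1093, 0.0295)

e_1 = v_1/‖v_1‖ = (4, -1, -2, 0)/4.5826 = (0.8729, -0.2182, -0.4364, 0.0000).
r_{12} = e_1·v_2 = -2.1822.
u_2 = v_2 + 2.1822·e_1 = (0.9048, -2.4762, 3.0476, 4.0000).
‖u_2‖ = 5.6779, so e_2 = (0.1593, -0.4361, 0.5368, 0.7045).
Qᵀb = (0.4364, 0.1677).
Back-substitute: x_2 = 0.1677/5.6779 = 0.0295.
x_1 = (0.4364 + 2.1822·0.0295)/4.5826 = 0.1093.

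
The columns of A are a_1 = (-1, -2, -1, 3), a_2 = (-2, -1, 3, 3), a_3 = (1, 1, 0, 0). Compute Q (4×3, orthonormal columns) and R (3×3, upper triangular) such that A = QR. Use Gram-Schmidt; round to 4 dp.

q_1 = a_1/‖a_1‖ = (-1, -2, -1, 3)/3.8730 = (-0.2582, -0.5164, -0.2582, 0.7746).
r_{12} = q_1·a_2 = 2.5820.
u_2 = a_2 − 2.5820·q_1 = (-1.3333, 0.3333, 3.6667, 1.0000).
‖u_2‖ = 4.0415, so q_2 = (-0.3299, 0.0825, 0.9073, 0.2474).
r_{13} = q_1·a_3 = -0.7746; r_{23} = q_2·a_3 = -0.2474.
u_3 = a_3 + 0.7746·q_1 + 0.2474·q_2 = (0.7184, 0.6204, 0.0245, 0.6612).
‖u_3‖ = 1.1571, so q_3 = (0.6209, 0.5362, 0.0212, 0.5715).

Q = [[-0.2582, -0.3299, 0.6209], [-0.5164, 0.0825, 0.5362], [-0.2582, 0.9073, 0.0212], [0.7746, 0.2474, 0.5715]], R = [[3.8730, 2.5820, -0.7746], [0.0000, 4.0415, -0.2474], [0.0000, 0.0000, 1.1571]]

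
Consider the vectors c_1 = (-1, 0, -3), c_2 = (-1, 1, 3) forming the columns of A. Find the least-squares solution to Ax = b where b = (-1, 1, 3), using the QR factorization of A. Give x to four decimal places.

q_1 = c_1/‖c_1‖ = (-1, 0, -3)/3.1623 = (-0.3162, 0.0000, -0.9487).
r_{12} = q_1·c_2 = -2.5298.
u_2 = c_2 + 2.5298·q_1 = (-1.8000, 1.0000, 0.6000).
‖u_2‖ = 2.1448, so q_2 = (-0.8393, 0.4663, 0.2798).
Qᵀb = (-2.5298, 2.1448).
Back-substitute: x_2 = 2.1448/2.1448 = 1.0000.
x_1 = (-2.5298 + 2.5298·1.0000)/3.1623 = 0.0000.

x = (0.0000, 1.0000)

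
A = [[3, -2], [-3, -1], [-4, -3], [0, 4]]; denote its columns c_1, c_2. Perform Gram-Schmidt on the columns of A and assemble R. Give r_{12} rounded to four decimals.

c_1 = (3, -3, -4, 0); ‖c_1‖ = 5.8310, so e_1 = (0.5145, -0.5145, -0.6860, 0.0000).
r_{12} = e_1·c_2 = 1.5435.

r_{12} = 1.5435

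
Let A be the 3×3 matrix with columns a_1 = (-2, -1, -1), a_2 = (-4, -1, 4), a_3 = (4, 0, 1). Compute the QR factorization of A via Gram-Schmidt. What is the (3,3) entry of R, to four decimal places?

q_1 = a_1/‖a_1‖ = (-2, -1, -1)/2.4495 = (-0.8165, -0.4082, -0.4082).
r_{12} = q_1·a_2 = 2.0412.
u_2 = a_2 − 2.0412·q_1 = (-2.3333, -0.1667, 4.8333).
‖u_2‖ = 5.3697, so q_2 = (-0.4345, -0.0310, 0.9001).
r_{13} = q_1·a_3 = -3.6742; r_{23} = q_2·a_3 = -0.8380.
u_3 = a_3 + 3.6742·q_1 + 0.8380·q_2 = (0.6358, -1.5260, 0.2543).
r_{33} = ‖u_3‖ = 1.6726.

r_{33} = 1.6726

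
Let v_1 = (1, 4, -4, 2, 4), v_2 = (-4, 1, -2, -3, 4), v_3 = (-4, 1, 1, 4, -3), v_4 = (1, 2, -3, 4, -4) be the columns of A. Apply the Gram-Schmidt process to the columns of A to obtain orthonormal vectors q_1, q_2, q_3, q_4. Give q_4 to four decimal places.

q_4 = (-0.0174, -0.0038, -0.7487, -0.2798, -0.6007)

v_1 = (1, 4, -4, 2, 4); ‖v_1‖ = 7.2801, so q_1 = (0.1374, 0.5494, -0.5494, 0.2747, 0.5494).
q_1·v_2 = 0.1374·(-4) + 0.5494·1 + (-0.5494)·(-2) + 0.2747·(-3) + 0.5494·4 = 2.4725.
u_2 = v_2 − 2.4725·q_1 = (-4.3396, -0.3585, -0.6415, -3.6792, 2.6415).
‖u_2‖ = 6.3156, so q_2 = (-0.6871, -0.0568, -0.1016, -0.5826, 0.4183).
q_1·v_3 = 0.1374·(-4) + 0.5494·1 + (-0.5494)·1 + 0.2747·4 + 0.5494·(-3) = -1.0989; q_2·v_3 = (-0.6871)·(-4) + (-0.0568)·1 + (-0.1016)·1 + (-0.5826)·4 + 0.4183·(-3) = -0.9948.
u_3 = v_3 + 1.0989·q_1 + 0.9948·q_2 = (-4.5326, 1.5473, 0.2952, 3.7223, -1.9801).
‖u_3‖ = 6.3877, so q_3 = (-0.7096, 0.2422, 0.0462, 0.5827, -0.3100).
q_1·v_4 = 0.1374·1 + 0.5494·2 + (-0.5494)·(-3) + 0.2747·4 + 0.5494·(-4) = 1.7857; q_2·v_4 = (-0.6871)·1 + (-0.0568)·2 + (-0.1016)·(-3) + (-0.5826)·4 + 0.4183·(-4) = -4.4992; q_3·v_4 = (-0.7096)·1 + 0.2422·2 + 0.0462·(-3) + 0.5827·4 + (-0.3100)·(-4) = 3.2071.
u_4 = v_4 − 1.7857·q_1 + 4.4992·q_2 − 3.2071·q_3 = (-0.0611, -0.0134, -2.6241, -0.9805, -2.1052).
‖u_4‖ = 3.5047, so q_4 = (-0.0174, -0.0038, -0.7487, -0.2798, -0.6007).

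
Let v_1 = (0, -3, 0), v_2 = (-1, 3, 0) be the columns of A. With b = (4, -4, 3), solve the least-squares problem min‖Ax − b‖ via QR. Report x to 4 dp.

q_1 = v_1/‖v_1‖ = (0, -3, 0)/3.0000 = (0.0000, -1.0000, 0.0000).
r_{12} = q_1·v_2 = -3.0000.
u_2 = v_2 + 3.0000·q_1 = (-1.0000, 0.0000, 0.0000).
‖u_2‖ = 1.0000, so q_2 = (-1.0000, 0.0000, 0.0000).
Qᵀb = (4.0000, -4.0000).
Back-substitute: x_2 = -4.0000/1.0000 = -4.0000.
x_1 = (4.0000 + 3.0000·(-4.0000))/3.0000 = -2.6667.

x = (-2.6667, -4.0000)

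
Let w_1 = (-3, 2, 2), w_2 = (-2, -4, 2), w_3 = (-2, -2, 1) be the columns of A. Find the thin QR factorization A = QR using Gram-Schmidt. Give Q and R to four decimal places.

w_1 = (-3, 2, 2); ‖w_1‖ = 4.1231, so e_1 = (-0.7276, 0.4851, 0.4851).
e_1·w_2 = (-0.7276)·(-2) + 0.4851·(-4) + 0.4851·2 = 0.4851.
u_2 = w_2 − 0.4851·e_1 = (-1.6471, -4.2353, 1.7647).
‖u_2‖ = 4.8749, so e_2 = (-0.3379, -0.8688, 0.3620).
e_1·w_3 = (-0.7276)·(-2) + 0.4851·(-2) + 0.4851·1 = 0.9701; e_2·w_3 = (-0.3379)·(-2) + (-0.8688)·(-2) + 0.3620·1 = 2.7753.
u_3 = w_3 − 0.9701·e_1 − 2.7753·e_2 = (-0.3564, -0.0594, -0.4752).
‖u_3‖ = 0.5970, so e_3 = (-0.5970, -0.0995, -0.7960).

Q = [[-0.7276, -0.3379, -0.5970], [0.4851, -0.8688, -0.0995], [0.4851, 0.3620, -0.7960]], R = [[4.1231, 0.4851, 0.9701], [0.0000, 4.8749, 2.7753], [0.0000, 0.0000, 0.5970]]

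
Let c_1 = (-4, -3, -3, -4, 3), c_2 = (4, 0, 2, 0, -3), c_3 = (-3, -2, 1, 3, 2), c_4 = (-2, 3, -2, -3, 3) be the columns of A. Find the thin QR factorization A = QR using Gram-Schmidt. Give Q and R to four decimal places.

c_1 = (-4, -3, -3, -4, 3); ‖c_1‖ = 7.6811, so e_1 = (-0.5208, -0.3906, -0.3906, -0.5208, 0.3906).
e_1·c_2 = (-0.5208)·4 + (-0.3906)·0 + (-0.3906)·2 + (-0.5208)·0 + 0.3906·(-3) = -4.0359.
u_2 = c_2 + 4.0359·e_1 = (1.8983, -1.5763, 0.4237, -2.1017, -1.4237).
‖u_2‖ = 3.5654, so e_2 = (0.5324, -0.4421, 0.1188, -0.5895, -0.3993).
e_1·c_3 = (-0.5208)·(-3) + (-0.3906)·(-2) + (-0.3906)·1 + (-0.5208)·3 + 0.3906·2 = 1.1717; e_2·c_3 = 0.5324·(-3) + (-0.4421)·(-2) + 0.1188·1 + (-0.5895)·3 + (-0.3993)·2 = -3.1613.
u_3 = c_3 − 1.1717·e_1 + 3.1613·e_2 = (-0.7067, -2.9400, 1.8333, 1.7467, 0.2800).
‖u_3‖ = 3.9539, so e_3 = (-0.1787, -0.7436, 0.4637, 0.4418, 0.0708).
e_1·c_4 = (-0.5208)·(-2) + (-0.3906)·3 + (-0.3906)·(-2) + (-0.5208)·(-3) + 0.3906·3 = 3.3849; e_2·c_4 = 0.5324·(-2) + (-0.4421)·3 + 0.1188·(-2) + (-0.5895)·(-3) + (-0.3993)·3 = -2.0584; e_3·c_4 = (-0.1787)·(-2) + (-0.7436)·3 + 0.4637·(-2) + 0.4418·(-3) + 0.0708·3 = -3.9134.
u_4 = c_4 − 3.3849·e_1 + 2.0584·e_2 + 3.9134·e_3 = (0.1592, 0.5021, 1.3812, -0.7219, 1.1331).
‖u_4‖ = 1.9976, so e_4 = (0.0797, 0.2513, 0.6915, -0.3614, 0.5673).

Q = [[-0.5208, 0.5324, -0.1787, 0.0797], [-0.3906, -0.4421, -0.7436, 0.2513], [-0.3906, 0.1188, 0.4637, 0.6915], [-0.5208, -0.5895, 0.4418, -0.3614], [0.3906, -0.3993, 0.0708, 0.5673]], R = [[7.6811, -4.0359, 1.1717, 3.3849], [0.0000, 3.5654, -3.1613, -2.0584], [0.0000, 0.0000, 3.9539, -3.9134], [0.0000, 0.0000, 0.0000, 1.9976]]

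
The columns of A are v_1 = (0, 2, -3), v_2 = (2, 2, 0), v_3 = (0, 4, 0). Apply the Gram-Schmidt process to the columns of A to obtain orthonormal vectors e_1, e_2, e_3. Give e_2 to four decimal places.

v_1 = (0, 2, -3); ‖v_1‖ = 3.6056, so e_1 = (0.0000, 0.5547, -0.8321).
e_1·v_2 = 0.0000·2 + 0.5547·2 + (-0.8321)·0 = 1.1094.
u_2 = v_2 − 1.1094·e_1 = (2.0000, 1.3846, 0.9231).
‖u_2‖ = 2.6018, so e_2 = (0.7687, 0.5322, 0.3548).

e_2 = (0.7687, 0.5322, 0.3548)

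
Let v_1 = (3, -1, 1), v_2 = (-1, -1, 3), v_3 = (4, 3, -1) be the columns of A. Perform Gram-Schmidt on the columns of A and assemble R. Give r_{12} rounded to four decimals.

r_{12} = 0.3015

v_1 = (3, -1, 1); ‖v_1‖ = 3.3166, so e_1 = (0.9045, -0.3015, 0.3015).
r_{12} = e_1·v_2 = 0.3015.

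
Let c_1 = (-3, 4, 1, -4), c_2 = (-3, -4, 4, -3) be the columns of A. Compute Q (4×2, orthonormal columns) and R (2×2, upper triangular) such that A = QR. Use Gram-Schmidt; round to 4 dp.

c_1 = (-3, 4, 1, -4); ‖c_1‖ = 6.4807, so q_1 = (-0.4629, 0.6172, 0.1543, -0.6172).
q_1·c_2 = (-0.4629)·(-3) + 0.6172·(-4) + 0.1543·4 + (-0.6172)·(-3) = 1.3887.
u_2 = c_2 − 1.3887·q_1 = (-2.3571, -4.8571, 3.7857, -2.1429).
‖u_2‖ = 6.9334, so q_2 = (-0.3400, -0.7005, 0.5460, -0.3091).

Q = [[-0.4629, -0.3400], [0.6172, -0.7005], [0.1543, 0.5460], [-0.6172, -0.3091]], R = [[6.4807, 1.3887], [0.0000, 6.9334]]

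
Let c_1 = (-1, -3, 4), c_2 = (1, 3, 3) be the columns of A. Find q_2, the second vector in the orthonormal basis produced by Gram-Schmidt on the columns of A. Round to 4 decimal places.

q_2 = (0.2481, 0.7442, 0.6202)

q_1 = c_1/‖c_1‖ = (-1, -3, 4)/5.0990 = (-0.1961, -0.5883, 0.7845).
r_{12} = q_1·c_2 = 0.3922.
u_2 = c_2 − 0.3922·q_1 = (1.0769, 3.2308, 2.6923).
‖u_2‖ = 4.3412, so q_2 = (0.2481, 0.7442, 0.6202).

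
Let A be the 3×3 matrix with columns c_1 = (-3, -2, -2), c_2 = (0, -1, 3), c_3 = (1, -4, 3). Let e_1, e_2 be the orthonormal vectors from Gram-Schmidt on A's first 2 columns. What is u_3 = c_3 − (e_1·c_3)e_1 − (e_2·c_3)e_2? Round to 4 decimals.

c_1 = (-3, -2, -2); ‖c_1‖ = 4.1231, so e_1 = (-0.7276, -0.4851, -0.4851).
e_1·c_2 = (-0.7276)·0 + (-0.4851)·(-1) + (-0.4851)·3 = -0.9701.
u_2 = c_2 + 0.9701·e_1 = (-0.7059, -1.4706, 2.5294).
‖u_2‖ = 3.0098, so e_2 = (-0.2345, -0.4886, 0.8404).
e_1·c_3 = (-0.7276)·1 + (-0.4851)·(-4) + (-0.4851)·3 = -0.2425; e_2·c_3 = (-0.2345)·1 + (-0.4886)·(-4) + 0.8404·3 = 4.2411.
u_3 = c_3 + 0.2425·e_1 − 4.2411·e_2 = (1.8182, -2.0455, -0.6818).

u_3 = (1.8182, -2.0455, -0.6818)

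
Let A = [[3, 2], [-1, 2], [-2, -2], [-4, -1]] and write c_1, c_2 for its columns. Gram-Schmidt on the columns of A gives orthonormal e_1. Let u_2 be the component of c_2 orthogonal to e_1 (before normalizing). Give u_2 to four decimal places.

e_1 = c_1/‖c_1‖ = (3, -1, -2, -4)/5.4772 = (0.5477, -0.1826, -0.3651, -0.7303).
r_{12} = e_1·c_2 = 2.1909.
u_2 = c_2 − 2.1909·e_1 = (0.8000, 2.4000, -1.2000, 0.6000).

u_2 = (0.8000, 2.4000, -1.2000, 0.6000)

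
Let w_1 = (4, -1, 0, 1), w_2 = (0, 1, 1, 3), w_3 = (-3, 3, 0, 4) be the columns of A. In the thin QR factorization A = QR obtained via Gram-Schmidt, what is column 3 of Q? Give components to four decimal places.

e_3 = (0.0670, 0.4236, -0.8899, 0.1554)

e_1 = w_1/‖w_1‖ = (4, -1, 0, 1)/4.2426 = (0.9428, -0.2357, 0.0000, 0.2357).
r_{12} = e_1·w_2 = 0.4714.
u_2 = w_2 − 0.4714·e_1 = (-0.4444, 1.1111, 1.0000, 2.8889).
‖u_2‖ = 3.2830, so e_2 = (-0.1354, 0.3384, 0.3046, 0.8800).
r_{13} = e_1·w_3 = -2.5927; r_{23} = e_2·w_3 = 4.9414.
u_3 = w_3 + 2.5927·e_1 − 4.9414·e_2 = (0.1134, 0.7165, -1.5052, 0.2629).
‖u_3‖ = 1.6914, so e_3 = (0.0670, 0.4236, -0.8899, 0.1554).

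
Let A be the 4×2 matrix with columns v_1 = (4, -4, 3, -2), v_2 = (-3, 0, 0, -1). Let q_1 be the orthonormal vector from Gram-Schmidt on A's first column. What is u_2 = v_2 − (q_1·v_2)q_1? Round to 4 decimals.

u_2 = (-2.1111, -0.8889, 0.6667, -1.4444)

v_1 = (4, -4, 3, -2); ‖v_1‖ = 6.7082, so q_1 = (0.5963, -0.5963, 0.4472, -0.2981).
q_1·v_2 = 0.5963·(-3) + (-0.5963)·0 + 0.4472·0 + (-0.2981)·(-1) = -1.4907.
u_2 = v_2 + 1.4907·q_1 = (-2.1111, -0.8889, 0.6667, -1.4444).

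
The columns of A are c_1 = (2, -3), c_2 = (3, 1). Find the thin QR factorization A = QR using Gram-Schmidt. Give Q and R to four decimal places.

c_1 = (2, -3); ‖c_1‖ = 3.6056, so e_1 = (0.5547, -0.8321).
e_1·c_2 = 0.5547·3 + (-0.8321)·1 = 0.8321.
u_2 = c_2 − 0.8321·e_1 = (2.5385, 1.6923).
‖u_2‖ = 3.0509, so e_2 = (0.8321, 0.5547).

Q = [[0.5547, 0.8321], [-0.8321, 0.5547]], R = [[3.6056, 0.8321], [0.0000, 3.0509]]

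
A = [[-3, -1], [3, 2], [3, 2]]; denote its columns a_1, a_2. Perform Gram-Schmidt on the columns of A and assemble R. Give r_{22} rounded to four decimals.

r_{22} = 0.8165

a_1 = (-3, 3, 3); ‖a_1‖ = 5.1962, so e_1 = (-0.5774, 0.5774, 0.5774).
e_1·a_2 = (-0.5774)·(-1) + 0.5774·2 + 0.5774·2 = 2.8868.
u_2 = a_2 − 2.8868·e_1 = (0.6667, 0.3333, 0.3333).
r_{22} = ‖u_2‖ = 0.8165.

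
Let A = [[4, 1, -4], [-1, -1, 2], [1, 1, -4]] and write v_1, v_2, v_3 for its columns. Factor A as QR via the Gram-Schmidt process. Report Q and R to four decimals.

Q = [[0.9428, -0.3333, 0.0000], [-0.2357, -0.6667, -0.7071], [0.2357, 0.6667, -0.7071]], R = [[4.2426, 1.4142, -5.1854], [0.0000, 1.0000, -2.6667], [0.0000, 0.0000, 1.4142]]

v_1 = (4, -1, 1); ‖v_1‖ = 4.2426, so e_1 = (0.9428, -0.2357, 0.2357).
e_1·v_2 = 0.9428·1 + (-0.2357)·(-1) + 0.2357·1 = 1.4142.
u_2 = v_2 − 1.4142·e_1 = (-0.3333, -0.6667, 0.6667).
‖u_2‖ = 1.0000, so e_2 = (-0.3333, -0.6667, 0.6667).
e_1·v_3 = 0.9428·(-4) + (-0.2357)·2 + 0.2357·(-4) = -5.1854; e_2·v_3 = (-0.3333)·(-4) + (-0.6667)·2 + 0.6667·(-4) = -2.6667.
u_3 = v_3 + 5.1854·e_1 + 2.6667·e_2 = (0.0000, -1.0000, -1.0000).
‖u_3‖ = 1.4142, so e_3 = (0.0000, -0.7071, -0.7071).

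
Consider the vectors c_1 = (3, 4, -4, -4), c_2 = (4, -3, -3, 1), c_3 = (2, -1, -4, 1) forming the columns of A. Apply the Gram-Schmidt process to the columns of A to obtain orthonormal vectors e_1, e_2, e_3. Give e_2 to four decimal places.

e_2 = (0.6149, -0.6119, -0.4190, 0.2683)

e_1 = c_1/‖c_1‖ = (3, 4, -4, -4)/7.5498 = (0.3974, 0.5298, -0.5298, -0.5298).
r_{12} = e_1·c_2 = 1.0596.
u_2 = c_2 − 1.0596·e_1 = (3.5789, -3.5614, -2.4386, 1.5614).
‖u_2‖ = 5.8204, so e_2 = (0.6149, -0.6119, -0.4190, 0.2683).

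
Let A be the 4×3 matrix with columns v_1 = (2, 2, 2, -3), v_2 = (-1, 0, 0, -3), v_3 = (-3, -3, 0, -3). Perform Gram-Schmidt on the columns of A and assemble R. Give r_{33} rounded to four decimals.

v_1 = (2, 2, 2, -3); ‖v_1‖ = 4.5826, so q_1 = (0.4364, 0.4364, 0.4364, -0.6547).
q_1·v_2 = 0.4364·(-1) + 0.4364·0 + 0.4364·0 + (-0.6547)·(-3) = 1.5275.
u_2 = v_2 − 1.5275·q_1 = (-1.6667, -0.6667, -0.6667, -2.0000).
‖u_2‖ = 2.7689, so q_2 = (-0.6019, -0.2408, -0.2408, -0.7223).
q_1·v_3 = 0.4364·(-3) + 0.4364·(-3) + 0.4364·0 + (-0.6547)·(-3) = -0.6547; q_2·v_3 = (-0.6019)·(-3) + (-0.2408)·(-3) + (-0.2408)·0 + (-0.7223)·(-3) = 4.6950.
u_3 = v_3 + 0.6547·q_1 − 4.6950·q_2 = (0.1118, -1.5839, 1.4161, -0.0373).
r_{33} = ‖u_3‖ = 2.1279.

r_{33} = 2.1279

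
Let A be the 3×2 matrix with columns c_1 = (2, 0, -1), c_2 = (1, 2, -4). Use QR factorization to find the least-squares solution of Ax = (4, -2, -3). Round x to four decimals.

x = (2.3043, -0.0870)

q_1 = c_1/‖c_1‖ = (2, 0, -1)/2.2361 = (0.8944, 0.0000, -0.4472).
r_{12} = q_1·c_2 = 2.6833.
u_2 = c_2 − 2.6833·q_1 = (-1.4000, 2.0000, -2.8000).
‖u_2‖ = 3.7148, so q_2 = (-0.3769, 0.5384, -0.7537).
Qᵀb = (4.9193, -0.3230).
Back-substitute: x_2 = -0.3230/3.7148 = -0.0870.
x_1 = (4.9193 − 2.6833·(-0.0870))/2.2361 = 2.3043.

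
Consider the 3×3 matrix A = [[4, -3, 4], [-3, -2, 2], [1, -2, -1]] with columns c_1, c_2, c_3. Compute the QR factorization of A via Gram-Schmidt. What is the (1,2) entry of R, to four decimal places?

r_{12} = -1.5689

c_1 = (4, -3, 1); ‖c_1‖ = 5.0990, so e_1 = (0.7845, -0.5883, 0.1961).
r_{12} = e_1·c_2 = -1.5689.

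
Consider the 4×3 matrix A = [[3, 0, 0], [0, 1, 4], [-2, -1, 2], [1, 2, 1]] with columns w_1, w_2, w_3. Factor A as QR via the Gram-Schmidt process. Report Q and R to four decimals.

w_1 = (3, 0, -2, 1); ‖w_1‖ = 3.7417, so e_1 = (0.8018, 0.0000, -0.5345, 0.2673).
e_1·w_2 = 0.8018·0 + 0.0000·1 + (-0.5345)·(-1) + 0.2673·2 = 1.0690.
u_2 = w_2 − 1.0690·e_1 = (-0.8571, 1.0000, -0.4286, 1.7143).
‖u_2‖ = 2.2039, so e_2 = (-0.3889, 0.4537, -0.1945, 0.7778).
e_1·w_3 = 0.8018·0 + 0.0000·4 + (-0.5345)·2 + 0.2673·1 = -0.8018; e_2·w_3 = (-0.3889)·0 + 0.4537·4 + (-0.1945)·2 + 0.7778·1 = 2.2039.
u_3 = w_3 + 0.8018·e_1 − 2.2039·e_2 = (1.5000, 3.0000, 2.0000, -0.5000).
‖u_3‖ = 3.9370, so e_3 = (0.3810, 0.7620, 0.5080, -0.1270).

Q = [[0.8018, -0.3889, 0.3810], [0.0000, 0.4537, 0.7620], [-0.5345, -0.1945, 0.5080], [0.2673, 0.7778, -0.1270]], R = [[3.7417, 1.0690, -0.8018], [0.0000, 2.2039, 2.2039], [0.0000, 0.0000, 3.9370]]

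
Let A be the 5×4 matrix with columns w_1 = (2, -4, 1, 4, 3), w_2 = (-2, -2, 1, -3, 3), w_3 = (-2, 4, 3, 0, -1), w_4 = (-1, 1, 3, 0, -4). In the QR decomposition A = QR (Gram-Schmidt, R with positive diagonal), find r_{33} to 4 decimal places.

e_1 = w_1/‖w_1‖ = (2, -4, 1, 4, 3)/6.7823 = (0.2949, -0.5898, 0.1474, 0.5898, 0.4423).
r_{12} = e_1·w_2 = 0.2949.
u_2 = w_2 − 0.2949·e_1 = (-2.0870, -1.8261, 0.9565, -3.1739, 2.8696).
‖u_2‖ = 5.1878, so e_2 = (-0.4023, -0.3520, 0.1844, -0.6118, 0.5531).
r_{13} = e_1·w_3 = -2.9488; r_{23} = e_2·w_3 = -0.6034.
u_3 = w_3 + 2.9488·e_1 + 0.6034·e_2 = (-1.3732, 2.0485, 3.5460, 1.3700, 0.6381).
r_{33} = ‖u_3‖ = 4.5760.

r_{33} = 4.5760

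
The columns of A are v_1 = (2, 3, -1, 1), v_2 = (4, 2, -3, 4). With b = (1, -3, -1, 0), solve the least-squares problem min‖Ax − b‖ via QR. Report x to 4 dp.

x = (-1.2436, 0.6026)

q_1 = v_1/‖v_1‖ = (2, 3, -1, 1)/3.8730 = (0.5164, 0.7746, -0.2582, 0.2582).
r_{12} = q_1·v_2 = 5.4222.
u_2 = v_2 − 5.4222·q_1 = (1.2000, -2.2000, -1.6000, 2.6000).
‖u_2‖ = 3.9497, so q_2 = (0.3038, -0.5570, -0.4051, 0.6583).
Qᵀb = (-1.5492, 2.3799).
Back-substitute: x_2 = 2.3799/3.9497 = 0.6026.
x_1 = (-1.5492 − 5.4222·0.6026)/3.8730 = -1.2436.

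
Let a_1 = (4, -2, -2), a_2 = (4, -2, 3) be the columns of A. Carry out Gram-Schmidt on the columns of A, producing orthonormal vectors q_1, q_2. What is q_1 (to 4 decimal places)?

q_1 = a_1/‖a_1‖ = (4, -2, -2)/4.8990 = (0.8165, -0.4082, -0.4082).

q_1 = (0.8165, -0.4082, -0.4082)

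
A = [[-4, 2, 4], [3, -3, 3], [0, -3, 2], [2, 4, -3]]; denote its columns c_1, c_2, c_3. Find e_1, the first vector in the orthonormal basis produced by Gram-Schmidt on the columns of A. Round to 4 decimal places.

c_1 = (-4, 3, 0, 2); ‖c_1‖ = 5.3852, so e_1 = (-0.7428, 0.5571, 0.0000, 0.3714).

e_1 = (-0.7428, 0.5571, 0.0000, 0.3714)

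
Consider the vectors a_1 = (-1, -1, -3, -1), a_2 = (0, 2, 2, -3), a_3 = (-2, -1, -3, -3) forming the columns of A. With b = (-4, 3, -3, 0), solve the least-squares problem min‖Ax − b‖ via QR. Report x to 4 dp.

x = (2.0000, 0.6308, -0.7231)

e_1 = a_1/‖a_1‖ = (-1, -1, -3, -1)/3.4641 = (-0.2887, -0.2887, -0.8660, -0.2887).
r_{12} = e_1·a_2 = -1.4434.
u_2 = a_2 + 1.4434·e_1 = (-0.4167, 1.5833, 0.7500, -3.4167).
‖u_2‖ = 3.8622, so e_2 = (-0.1079, 0.4100, 0.1942, -0.8846).
r_{13} = e_1·a_3 = 4.3301; r_{23} = e_2·a_3 = 1.8772.
u_3 = a_3 − 4.3301·e_1 − 1.8772·e_2 = (-0.5475, -0.5196, 0.3855, -0.0894).
‖u_3‖ = 0.8522, so e_3 = (-0.6424, -0.6097, 0.4523, -0.1049).
Qᵀb = (2.8868, 1.0788, -0.6162).
Back-substitute: x_3 = -0.6162/0.8522 = -0.7231.
x_2 = (1.0788 − 1.8772·(-0.7231))/3.8622 = 0.6308.
x_1 = (2.8868 + 1.4434·0.6308 − 4.3301·(-0.7231))/3.4641 = 2.0000.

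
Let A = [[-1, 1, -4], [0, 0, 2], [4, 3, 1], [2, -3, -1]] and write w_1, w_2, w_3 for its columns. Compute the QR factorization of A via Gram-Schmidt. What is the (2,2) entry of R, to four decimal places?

r_{22} = 4.2201

w_1 = (-1, 0, 4, 2); ‖w_1‖ = 4.5826, so e_1 = (-0.2182, 0.0000, 0.8729, 0.4364).
e_1·w_2 = (-0.2182)·1 + 0.0000·0 + 0.8729·3 + 0.4364·(-3) = 1.0911.
u_2 = w_2 − 1.0911·e_1 = (1.2381, 0.0000, 2.0476, -3.4762).
r_{22} = ‖u_2‖ = 4.2201.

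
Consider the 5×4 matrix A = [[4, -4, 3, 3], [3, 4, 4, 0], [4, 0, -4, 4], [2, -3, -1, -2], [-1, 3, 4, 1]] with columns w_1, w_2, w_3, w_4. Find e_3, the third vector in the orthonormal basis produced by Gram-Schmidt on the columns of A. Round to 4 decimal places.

e_3 = (0.5731, 0.2586, -0.6601, -0.0083, 0.4110)

w_1 = (4, 3, 4, 2, -1); ‖w_1‖ = 6.7823, so e_1 = (0.5898, 0.4423, 0.5898, 0.2949, -0.1474).
e_1·w_2 = 0.5898·(-4) + 0.4423·4 + 0.5898·0 + 0.2949·(-3) + (-0.1474)·3 = -1.9167.
u_2 = w_2 + 1.9167·e_1 = (-2.8696, 4.8478, 1.1304, -2.4348, 2.7174).
‖u_2‖ = 6.8063, so e_2 = (-0.4216, 0.7123, 0.1661, -0.3577, 0.3992).
e_1·w_3 = 0.5898·3 + 0.4423·4 + 0.5898·(-4) + 0.2949·(-1) + (-0.1474)·4 = 0.2949; e_2·w_3 = (-0.4216)·3 + 0.7123·4 + 0.1661·(-4) + (-0.3577)·(-1) + 0.3992·4 = 2.8746.
u_3 = w_3 − 0.2949·e_1 − 2.8746·e_2 = (4.0380, 1.8221, -4.6513, -0.0587, 2.8958).
‖u_3‖ = 7.0463, so e_3 = (0.5731, 0.2586, -0.6601, -0.0083, 0.4110).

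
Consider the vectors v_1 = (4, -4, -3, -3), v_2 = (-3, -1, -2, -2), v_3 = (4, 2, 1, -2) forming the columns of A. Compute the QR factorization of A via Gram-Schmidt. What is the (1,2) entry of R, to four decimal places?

v_1 = (4, -4, -3, -3); ‖v_1‖ = 7.0711, so q_1 = (0.5657, -0.5657, -0.4243, -0.4243).
r_{12} = q_1·v_2 = 0.5657.

r_{12} = 0.5657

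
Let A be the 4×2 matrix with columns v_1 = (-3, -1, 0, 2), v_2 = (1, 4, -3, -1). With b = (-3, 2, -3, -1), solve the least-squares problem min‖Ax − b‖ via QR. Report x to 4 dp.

x = (0.9091, 0.8586)

q_1 = v_1/‖v_1‖ = (-3, -1, 0, 2)/3.7417 = (-0.8018, -0.2673, 0.0000, 0.5345).
r_{12} = q_1·v_2 = -2.4054.
u_2 = v_2 + 2.4054·q_1 = (-0.9286, 3.3571, -3.0000, 0.2857).
‖u_2‖ = 4.6059, so q_2 = (-0.2016, 0.7289, -0.6513, 0.0620).
Qᵀb = (1.3363, 3.9546).
Back-substitute: x_2 = 3.9546/4.6059 = 0.8586.
x_1 = (1.3363 + 2.4054·0.8586)/3.7417 = 0.9091.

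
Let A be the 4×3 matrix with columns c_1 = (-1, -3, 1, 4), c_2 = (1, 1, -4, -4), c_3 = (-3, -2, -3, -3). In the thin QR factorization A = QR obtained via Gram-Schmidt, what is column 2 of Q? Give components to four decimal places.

e_2 = (0.0312, -0.4683, -0.8741, -0.1249)

c_1 = (-1, -3, 1, 4); ‖c_1‖ = 5.1962, so e_1 = (-0.1925, -0.5774, 0.1925, 0.7698).
e_1·c_2 = (-0.1925)·1 + (-0.5774)·1 + 0.1925·(-4) + 0.7698·(-4) = -4.6188.
u_2 = c_2 + 4.6188·e_1 = (0.1111, -1.6667, -3.1111, -0.4444).
‖u_2‖ = 3.5590, so e_2 = (0.0312, -0.4683, -0.8741, -0.1249).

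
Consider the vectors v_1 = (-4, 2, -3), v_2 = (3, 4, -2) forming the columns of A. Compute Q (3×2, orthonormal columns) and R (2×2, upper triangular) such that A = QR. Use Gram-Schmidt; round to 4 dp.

e_1 = v_1/‖v_1‖ = (-4, 2, -3)/5.3852 = (-0.7428, 0.3714, -0.5571).
r_{12} = e_1·v_2 = 0.3714.
u_2 = v_2 − 0.3714·e_1 = (3.2759, 3.8621, -1.7931).
‖u_2‖ = 5.3723, so e_2 = (0.6098, 0.7189, -0.3338).

Q = [[-0.7428, 0.6098], [0.3714, 0.7189], [-0.5571, -0.3338]], R = [[5.3852, 0.3714], [0.0000, 5.3723]]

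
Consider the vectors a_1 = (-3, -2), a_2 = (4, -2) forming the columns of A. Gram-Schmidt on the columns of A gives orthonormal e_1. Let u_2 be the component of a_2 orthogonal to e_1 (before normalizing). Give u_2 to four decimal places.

e_1 = a_1/‖a_1‖ = (-3, -2)/3.6056 = (-0.8321, -0.5547).
r_{12} = e_1·a_2 = -2.2188.
u_2 = a_2 + 2.2188·e_1 = (2.1538, -3.2308).

u_2 = (2.1538, -3.2308)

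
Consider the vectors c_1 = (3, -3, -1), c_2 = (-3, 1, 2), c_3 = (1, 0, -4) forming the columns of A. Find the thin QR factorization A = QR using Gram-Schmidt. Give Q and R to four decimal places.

Q = [[0.6882, -0.4113, -0.5976], [-0.6882, -0.6307, -0.3586], [-0.2294, 0.6581, -0.7171]], R = [[4.3589, -3.2118, 1.6059], [0.0000, 1.9194, -3.0437], [0.0000, 0.0000, 2.2709]]

c_1 = (3, -3, -1); ‖c_1‖ = 4.3589, so q_1 = (0.6882, -0.6882, -0.2294).
q_1·c_2 = 0.6882·(-3) + (-0.6882)·1 + (-0.2294)·2 = -3.2118.
u_2 = c_2 + 3.2118·q_1 = (-0.7895, -1.2105, 1.2632).
‖u_2‖ = 1.9194, so q_2 = (-0.4113, -0.6307, 0.6581).
q_1·c_3 = 0.6882·1 + (-0.6882)·0 + (-0.2294)·(-4) = 1.6059; q_2·c_3 = (-0.4113)·1 + (-0.6307)·0 + 0.6581·(-4) = -3.0437.
u_3 = c_3 − 1.6059·q_1 + 3.0437·q_2 = (-1.3571, -0.8143, -1.6286).
‖u_3‖ = 2.2709, so q_3 = (-0.5976, -0.3586, -0.7171).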